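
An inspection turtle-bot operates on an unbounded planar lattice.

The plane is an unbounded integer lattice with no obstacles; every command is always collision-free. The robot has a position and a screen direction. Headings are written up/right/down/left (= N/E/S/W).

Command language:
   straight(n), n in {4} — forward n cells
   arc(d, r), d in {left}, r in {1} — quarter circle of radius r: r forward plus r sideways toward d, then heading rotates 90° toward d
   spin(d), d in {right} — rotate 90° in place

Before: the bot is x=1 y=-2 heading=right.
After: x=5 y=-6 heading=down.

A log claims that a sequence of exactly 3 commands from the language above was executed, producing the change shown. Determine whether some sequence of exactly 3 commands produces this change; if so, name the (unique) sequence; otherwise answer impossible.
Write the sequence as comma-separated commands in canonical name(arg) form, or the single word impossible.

straight(4), spin(right), straight(4)

key: cell and facing (now S) both changed — the 3 commands mix motion and turning
from: x=1 y=-2 heading=right
step 1 (straight(4)): x=5 y=-2 heading=right
step 2 (spin(right)): x=5 y=-2 heading=down
step 3 (straight(4)): x=5 y=-6 heading=down
no other 3-command option fits: unique.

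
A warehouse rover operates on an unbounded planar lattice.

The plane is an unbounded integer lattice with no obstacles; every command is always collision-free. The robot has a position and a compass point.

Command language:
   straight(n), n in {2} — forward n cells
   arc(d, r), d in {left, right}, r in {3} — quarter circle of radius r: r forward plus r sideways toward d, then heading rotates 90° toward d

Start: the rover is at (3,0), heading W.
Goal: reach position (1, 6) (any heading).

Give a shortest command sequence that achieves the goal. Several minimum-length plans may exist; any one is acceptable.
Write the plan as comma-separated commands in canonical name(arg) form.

begin: at (3,0), heading W
t=1 straight(2) ⇒ at (1,0), heading W
t=2 arc(right, 3) ⇒ at (-2,3), heading N
t=3 arc(right, 3) ⇒ at (1,6), heading E
nothing shorter than 3 reaches the goal.

straight(2), arc(right, 3), arc(right, 3)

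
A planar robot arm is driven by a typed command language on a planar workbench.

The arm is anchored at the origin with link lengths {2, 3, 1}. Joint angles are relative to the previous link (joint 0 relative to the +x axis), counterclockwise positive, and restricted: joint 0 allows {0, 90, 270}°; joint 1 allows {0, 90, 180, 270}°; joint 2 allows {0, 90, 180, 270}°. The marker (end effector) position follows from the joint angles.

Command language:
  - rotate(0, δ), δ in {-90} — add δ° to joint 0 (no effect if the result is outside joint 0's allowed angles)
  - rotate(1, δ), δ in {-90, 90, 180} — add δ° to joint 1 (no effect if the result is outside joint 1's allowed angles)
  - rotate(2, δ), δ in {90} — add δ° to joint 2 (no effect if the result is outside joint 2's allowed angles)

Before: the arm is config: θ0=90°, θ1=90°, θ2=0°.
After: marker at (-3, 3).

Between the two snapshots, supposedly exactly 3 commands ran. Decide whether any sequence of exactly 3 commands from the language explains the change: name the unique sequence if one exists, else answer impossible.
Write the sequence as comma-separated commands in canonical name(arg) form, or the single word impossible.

begin: config: θ0=90°, θ1=90°, θ2=0°
step 1 (rotate(2, 90)): config: θ0=90°, θ1=90°, θ2=90°
step 2 (rotate(2, 90)): config: θ0=90°, θ1=90°, θ2=180°
step 3 (rotate(2, 90)): config: θ0=90°, θ1=90°, θ2=270°
uniquely the one of 125 3-step routes that fits.

rotate(2, 90), rotate(2, 90), rotate(2, 90)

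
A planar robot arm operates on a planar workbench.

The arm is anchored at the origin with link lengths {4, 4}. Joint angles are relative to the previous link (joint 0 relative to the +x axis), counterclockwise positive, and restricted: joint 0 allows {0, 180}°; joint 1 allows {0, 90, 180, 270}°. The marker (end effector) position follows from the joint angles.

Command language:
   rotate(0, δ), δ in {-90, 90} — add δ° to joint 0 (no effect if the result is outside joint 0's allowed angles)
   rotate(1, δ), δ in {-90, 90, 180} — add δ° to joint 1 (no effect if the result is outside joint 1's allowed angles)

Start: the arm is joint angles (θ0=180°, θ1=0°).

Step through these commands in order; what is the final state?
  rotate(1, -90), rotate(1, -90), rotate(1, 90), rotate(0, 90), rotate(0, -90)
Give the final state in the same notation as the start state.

joint angles (θ0=180°, θ1=270°)

begin: joint angles (θ0=180°, θ1=0°)
[1] after rotate(1, -90): joint angles (θ0=180°, θ1=270°)
[2] after rotate(1, -90): joint angles (θ0=180°, θ1=180°)
[3] after rotate(1, 90): joint angles (θ0=180°, θ1=270°)
[4] after rotate(0, 90): joint angles (θ0=180°, θ1=270°)
[5] after rotate(0, -90): joint angles (θ0=180°, θ1=270°)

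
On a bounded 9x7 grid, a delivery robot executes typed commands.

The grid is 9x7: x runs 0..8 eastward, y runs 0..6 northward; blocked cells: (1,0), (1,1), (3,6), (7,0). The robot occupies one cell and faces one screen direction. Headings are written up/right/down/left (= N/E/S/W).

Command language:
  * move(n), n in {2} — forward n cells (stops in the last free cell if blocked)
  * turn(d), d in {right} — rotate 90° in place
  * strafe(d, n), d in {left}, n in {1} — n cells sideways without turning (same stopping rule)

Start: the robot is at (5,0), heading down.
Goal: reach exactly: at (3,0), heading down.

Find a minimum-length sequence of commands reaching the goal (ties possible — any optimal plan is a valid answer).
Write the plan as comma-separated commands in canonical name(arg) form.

turn(right), move(2), turn(right), turn(right), turn(right)

start: at (5,0), heading down
1. turn(right) → at (5,0), heading left
2. move(2) → at (3,0), heading left
3. turn(right) → at (3,0), heading up
4. turn(right) → at (3,0), heading right
5. turn(right) → at (3,0), heading down
shorter routes all fall short; 5 is best.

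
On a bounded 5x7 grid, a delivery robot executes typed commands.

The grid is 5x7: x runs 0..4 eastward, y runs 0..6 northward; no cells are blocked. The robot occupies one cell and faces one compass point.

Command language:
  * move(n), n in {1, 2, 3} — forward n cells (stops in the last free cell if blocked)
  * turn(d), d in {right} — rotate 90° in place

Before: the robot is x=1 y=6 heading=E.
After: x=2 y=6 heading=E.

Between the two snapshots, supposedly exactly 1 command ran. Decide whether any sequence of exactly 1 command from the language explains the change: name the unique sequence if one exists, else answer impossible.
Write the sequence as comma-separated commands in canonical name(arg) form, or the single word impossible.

key: heading stays E — the single command does not turn
t0: x=1 y=6 heading=E
[1] after move(1): x=2 y=6 heading=E
no rival 1-sequence matches.

move(1)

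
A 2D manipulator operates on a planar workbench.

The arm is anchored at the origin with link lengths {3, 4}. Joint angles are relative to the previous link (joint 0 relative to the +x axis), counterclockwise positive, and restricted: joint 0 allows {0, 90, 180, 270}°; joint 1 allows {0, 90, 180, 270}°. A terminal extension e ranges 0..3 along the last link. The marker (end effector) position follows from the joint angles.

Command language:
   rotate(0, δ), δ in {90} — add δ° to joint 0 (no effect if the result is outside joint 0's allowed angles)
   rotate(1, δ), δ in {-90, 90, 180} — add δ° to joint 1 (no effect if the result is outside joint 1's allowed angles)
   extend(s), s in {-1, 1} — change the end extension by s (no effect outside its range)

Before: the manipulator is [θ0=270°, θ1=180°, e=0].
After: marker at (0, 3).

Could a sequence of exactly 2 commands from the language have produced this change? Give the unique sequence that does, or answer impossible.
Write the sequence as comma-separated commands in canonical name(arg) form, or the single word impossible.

begin: [θ0=270°, θ1=180°, e=0]
[1] after extend(1): [θ0=270°, θ1=180°, e=1]
[2] after extend(1): [θ0=270°, θ1=180°, e=2]
no other 2-command option fits: unique.

extend(1), extend(1)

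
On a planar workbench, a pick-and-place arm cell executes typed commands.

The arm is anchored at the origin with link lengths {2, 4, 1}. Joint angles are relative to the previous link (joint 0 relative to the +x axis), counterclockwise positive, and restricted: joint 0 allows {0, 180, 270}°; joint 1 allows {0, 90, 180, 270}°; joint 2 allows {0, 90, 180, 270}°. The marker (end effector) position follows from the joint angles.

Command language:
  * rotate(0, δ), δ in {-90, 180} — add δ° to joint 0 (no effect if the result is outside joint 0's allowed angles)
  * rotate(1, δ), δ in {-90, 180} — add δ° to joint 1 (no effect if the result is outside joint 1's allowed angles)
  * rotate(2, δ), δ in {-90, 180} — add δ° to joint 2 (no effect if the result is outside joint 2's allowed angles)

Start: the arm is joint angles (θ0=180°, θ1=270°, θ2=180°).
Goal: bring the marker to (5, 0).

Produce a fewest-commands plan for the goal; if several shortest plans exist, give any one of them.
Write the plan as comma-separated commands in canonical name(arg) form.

t0: joint angles (θ0=180°, θ1=270°, θ2=180°)
1. rotate(0, 180) → joint angles (θ0=0°, θ1=270°, θ2=180°)
2. rotate(1, -90) → joint angles (θ0=0°, θ1=180°, θ2=180°)
3. rotate(1, 180) → joint angles (θ0=0°, θ1=0°, θ2=180°)
shorter routes all fall short; 3 is best.

rotate(0, 180), rotate(1, -90), rotate(1, 180)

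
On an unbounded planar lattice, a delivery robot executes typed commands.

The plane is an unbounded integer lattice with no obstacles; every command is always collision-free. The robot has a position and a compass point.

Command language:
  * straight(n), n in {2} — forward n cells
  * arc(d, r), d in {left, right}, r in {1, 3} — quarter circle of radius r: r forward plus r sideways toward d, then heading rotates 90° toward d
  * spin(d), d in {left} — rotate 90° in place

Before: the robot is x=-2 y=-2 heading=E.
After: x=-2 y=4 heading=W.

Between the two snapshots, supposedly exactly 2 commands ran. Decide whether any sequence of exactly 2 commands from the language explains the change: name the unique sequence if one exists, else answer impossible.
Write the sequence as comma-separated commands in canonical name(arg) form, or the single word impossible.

arc(left, 3), arc(left, 3)

key: position moved to (-2,4) AND the heading swung to W — translation plus rotation needed
start: x=-2 y=-2 heading=E
t=1 arc(left, 3) ⇒ x=1 y=1 heading=N
t=2 arc(left, 3) ⇒ x=-2 y=4 heading=W
no other 2-command option fits: unique.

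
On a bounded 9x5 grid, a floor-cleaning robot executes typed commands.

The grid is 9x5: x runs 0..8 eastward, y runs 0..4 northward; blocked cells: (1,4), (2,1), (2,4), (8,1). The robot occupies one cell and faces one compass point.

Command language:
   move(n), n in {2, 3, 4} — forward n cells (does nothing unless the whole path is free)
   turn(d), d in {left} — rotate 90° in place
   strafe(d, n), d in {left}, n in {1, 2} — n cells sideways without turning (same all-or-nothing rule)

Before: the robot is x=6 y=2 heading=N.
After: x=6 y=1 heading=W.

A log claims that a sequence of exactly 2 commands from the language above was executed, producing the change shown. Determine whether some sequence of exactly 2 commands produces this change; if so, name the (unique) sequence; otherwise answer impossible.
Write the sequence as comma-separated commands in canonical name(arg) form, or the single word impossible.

turn(left), strafe(left, 1)

key: cell and facing (now W) both changed — the 2 commands mix motion and turning
initial: x=6 y=2 heading=N
step 1 (turn(left)): x=6 y=2 heading=W
step 2 (strafe(left, 1)): x=6 y=1 heading=W
uniquely the one of 36 2-step routes that fits.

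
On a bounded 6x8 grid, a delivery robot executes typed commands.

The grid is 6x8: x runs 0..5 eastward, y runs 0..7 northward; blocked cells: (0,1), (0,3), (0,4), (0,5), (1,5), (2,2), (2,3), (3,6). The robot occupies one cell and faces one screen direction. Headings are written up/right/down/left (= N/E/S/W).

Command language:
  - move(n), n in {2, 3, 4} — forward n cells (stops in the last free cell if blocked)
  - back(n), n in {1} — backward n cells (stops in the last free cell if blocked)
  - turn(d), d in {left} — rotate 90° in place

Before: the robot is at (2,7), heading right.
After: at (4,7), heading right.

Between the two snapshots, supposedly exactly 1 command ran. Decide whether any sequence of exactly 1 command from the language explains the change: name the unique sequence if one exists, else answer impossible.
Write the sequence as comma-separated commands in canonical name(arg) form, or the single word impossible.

move(2)

key: heading stays E — the single command does not turn
start: at (2,7), heading right
t=1 move(2) ⇒ at (4,7), heading right
no rival 1-sequence matches.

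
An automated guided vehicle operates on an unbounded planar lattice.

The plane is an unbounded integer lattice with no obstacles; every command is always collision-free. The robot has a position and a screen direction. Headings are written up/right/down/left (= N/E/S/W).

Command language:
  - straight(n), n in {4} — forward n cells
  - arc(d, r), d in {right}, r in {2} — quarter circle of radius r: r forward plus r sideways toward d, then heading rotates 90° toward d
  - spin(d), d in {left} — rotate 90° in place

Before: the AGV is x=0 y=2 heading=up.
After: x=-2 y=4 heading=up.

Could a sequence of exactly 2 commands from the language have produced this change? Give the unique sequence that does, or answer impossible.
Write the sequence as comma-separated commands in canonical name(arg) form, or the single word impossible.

key: still facing N at the end — net rotation zero over 2 steps
begin: x=0 y=2 heading=up
[1] after spin(left): x=0 y=2 heading=left
[2] after arc(right, 2): x=-2 y=4 heading=up
no other 2-command option fits: unique.

spin(left), arc(right, 2)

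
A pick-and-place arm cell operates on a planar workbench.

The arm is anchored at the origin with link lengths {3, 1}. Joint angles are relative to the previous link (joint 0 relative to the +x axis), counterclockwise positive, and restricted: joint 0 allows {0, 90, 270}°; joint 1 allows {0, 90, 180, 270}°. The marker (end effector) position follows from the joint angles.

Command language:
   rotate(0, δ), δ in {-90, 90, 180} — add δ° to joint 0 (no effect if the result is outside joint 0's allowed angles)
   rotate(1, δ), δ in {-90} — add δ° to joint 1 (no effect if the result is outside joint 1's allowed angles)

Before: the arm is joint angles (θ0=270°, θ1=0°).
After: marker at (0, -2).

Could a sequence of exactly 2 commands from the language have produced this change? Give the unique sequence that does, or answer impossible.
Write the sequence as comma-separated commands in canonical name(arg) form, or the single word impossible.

rotate(1, -90), rotate(1, -90)

initial: joint angles (θ0=270°, θ1=0°)
step 1 (rotate(1, -90)): joint angles (θ0=270°, θ1=270°)
step 2 (rotate(1, -90)): joint angles (θ0=270°, θ1=180°)
no other 2-command option fits: unique.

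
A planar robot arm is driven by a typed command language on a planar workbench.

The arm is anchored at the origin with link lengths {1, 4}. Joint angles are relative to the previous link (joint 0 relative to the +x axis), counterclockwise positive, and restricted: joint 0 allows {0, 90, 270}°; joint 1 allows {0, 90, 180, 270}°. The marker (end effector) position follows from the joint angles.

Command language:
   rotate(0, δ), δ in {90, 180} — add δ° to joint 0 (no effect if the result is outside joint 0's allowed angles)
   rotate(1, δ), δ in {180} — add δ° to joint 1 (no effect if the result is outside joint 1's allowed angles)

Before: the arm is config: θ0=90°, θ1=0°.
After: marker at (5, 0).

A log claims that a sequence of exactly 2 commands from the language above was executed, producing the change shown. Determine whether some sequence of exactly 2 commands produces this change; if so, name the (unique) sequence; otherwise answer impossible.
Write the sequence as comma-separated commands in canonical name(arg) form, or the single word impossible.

rotate(0, 180), rotate(0, 90)

key: order matters: swapping rotate(0, 180) and rotate(0, 90) lands elsewhere
begin: config: θ0=90°, θ1=0°
1. rotate(0, 180) → config: θ0=270°, θ1=0°
2. rotate(0, 90) → config: θ0=0°, θ1=0°
no other 2-command option fits: unique.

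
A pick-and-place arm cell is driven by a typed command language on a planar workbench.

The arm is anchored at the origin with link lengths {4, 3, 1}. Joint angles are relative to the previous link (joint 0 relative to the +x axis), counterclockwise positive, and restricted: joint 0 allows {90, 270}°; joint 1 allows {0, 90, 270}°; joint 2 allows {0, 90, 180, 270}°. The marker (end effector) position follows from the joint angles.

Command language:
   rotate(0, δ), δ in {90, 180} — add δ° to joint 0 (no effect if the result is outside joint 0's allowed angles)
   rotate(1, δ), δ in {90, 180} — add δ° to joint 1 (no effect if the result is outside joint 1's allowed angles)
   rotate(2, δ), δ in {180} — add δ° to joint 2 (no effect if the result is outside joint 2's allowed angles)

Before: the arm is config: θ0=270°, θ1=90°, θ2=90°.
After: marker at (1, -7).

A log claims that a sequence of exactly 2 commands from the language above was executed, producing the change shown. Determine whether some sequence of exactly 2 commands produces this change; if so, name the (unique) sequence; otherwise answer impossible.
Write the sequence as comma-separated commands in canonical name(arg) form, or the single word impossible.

rotate(1, 180), rotate(1, 90)

key: running rotate(1, 90) before rotate(1, 180) would end elsewhere — order is forced
start: config: θ0=270°, θ1=90°, θ2=90°
1. rotate(1, 180) → config: θ0=270°, θ1=270°, θ2=90°
2. rotate(1, 90) → config: θ0=270°, θ1=0°, θ2=90°
no rival 2-sequence matches.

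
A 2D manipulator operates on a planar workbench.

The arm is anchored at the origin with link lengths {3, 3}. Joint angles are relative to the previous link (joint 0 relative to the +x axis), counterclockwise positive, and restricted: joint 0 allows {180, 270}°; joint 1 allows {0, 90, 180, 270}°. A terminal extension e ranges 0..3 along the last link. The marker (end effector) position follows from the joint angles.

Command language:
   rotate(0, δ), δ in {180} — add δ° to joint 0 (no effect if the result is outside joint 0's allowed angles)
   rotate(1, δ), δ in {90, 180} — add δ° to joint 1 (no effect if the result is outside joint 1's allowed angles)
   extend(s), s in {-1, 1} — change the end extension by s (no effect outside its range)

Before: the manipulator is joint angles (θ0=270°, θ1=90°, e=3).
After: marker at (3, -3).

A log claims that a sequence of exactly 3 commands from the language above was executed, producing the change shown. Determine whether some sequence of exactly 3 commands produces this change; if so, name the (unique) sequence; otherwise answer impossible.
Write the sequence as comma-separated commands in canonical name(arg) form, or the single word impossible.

start: joint angles (θ0=270°, θ1=90°, e=3)
step 1 (extend(-1)): joint angles (θ0=270°, θ1=90°, e=2)
step 2 (extend(-1)): joint angles (θ0=270°, θ1=90°, e=1)
step 3 (extend(-1)): joint angles (θ0=270°, θ1=90°, e=0)
all 125 alternatives checked — unique.

extend(-1), extend(-1), extend(-1)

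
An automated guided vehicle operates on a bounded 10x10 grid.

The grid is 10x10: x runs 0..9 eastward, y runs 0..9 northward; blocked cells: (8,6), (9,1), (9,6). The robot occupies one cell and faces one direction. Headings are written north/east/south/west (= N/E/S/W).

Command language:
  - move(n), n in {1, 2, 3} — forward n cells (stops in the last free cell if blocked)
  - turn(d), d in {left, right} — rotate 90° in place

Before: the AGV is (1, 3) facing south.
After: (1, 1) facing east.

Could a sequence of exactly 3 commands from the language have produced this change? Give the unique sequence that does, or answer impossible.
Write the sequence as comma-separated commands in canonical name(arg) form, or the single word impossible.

key: order matters: swapping move(1) and turn(left) lands elsewhere
begin: (1, 3) facing south
1. move(1) → (1, 2) facing south
2. move(1) → (1, 1) facing south
3. turn(left) → (1, 1) facing east
no other 3-command option fits: unique.

move(1), move(1), turn(left)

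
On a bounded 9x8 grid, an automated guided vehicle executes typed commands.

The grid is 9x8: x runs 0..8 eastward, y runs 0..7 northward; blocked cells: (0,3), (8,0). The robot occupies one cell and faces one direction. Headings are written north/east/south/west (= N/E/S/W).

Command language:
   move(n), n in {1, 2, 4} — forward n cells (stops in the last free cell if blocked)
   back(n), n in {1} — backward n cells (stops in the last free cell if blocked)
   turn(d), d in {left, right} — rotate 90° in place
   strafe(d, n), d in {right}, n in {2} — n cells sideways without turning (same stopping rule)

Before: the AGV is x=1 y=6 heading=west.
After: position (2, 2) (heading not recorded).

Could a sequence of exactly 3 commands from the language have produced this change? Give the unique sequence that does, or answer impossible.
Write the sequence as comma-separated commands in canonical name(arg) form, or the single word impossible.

back(1), turn(left), move(4)

key: order matters: swapping back(1) and move(4) lands elsewhere
t0: x=1 y=6 heading=west
1. back(1) → x=2 y=6 heading=west
2. turn(left) → x=2 y=6 heading=south
3. move(4) → x=2 y=2 heading=south
no rival 3-sequence matches.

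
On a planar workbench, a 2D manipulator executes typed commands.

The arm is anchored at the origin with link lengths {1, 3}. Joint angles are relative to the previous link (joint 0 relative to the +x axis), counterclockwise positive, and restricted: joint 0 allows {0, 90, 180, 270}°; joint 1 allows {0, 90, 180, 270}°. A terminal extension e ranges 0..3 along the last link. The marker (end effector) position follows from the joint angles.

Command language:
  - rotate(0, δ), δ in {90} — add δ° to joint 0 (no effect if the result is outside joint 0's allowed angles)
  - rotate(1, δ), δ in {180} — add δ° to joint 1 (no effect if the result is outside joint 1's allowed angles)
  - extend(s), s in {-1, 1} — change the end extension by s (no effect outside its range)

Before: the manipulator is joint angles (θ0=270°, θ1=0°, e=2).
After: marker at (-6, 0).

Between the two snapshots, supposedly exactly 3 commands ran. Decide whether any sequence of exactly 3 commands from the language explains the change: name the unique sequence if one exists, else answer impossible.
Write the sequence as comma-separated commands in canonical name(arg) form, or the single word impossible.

start: joint angles (θ0=270°, θ1=0°, e=2)
step 1 (rotate(0, 90)): joint angles (θ0=0°, θ1=0°, e=2)
step 2 (rotate(0, 90)): joint angles (θ0=90°, θ1=0°, e=2)
step 3 (rotate(0, 90)): joint angles (θ0=180°, θ1=0°, e=2)
no rival 3-sequence matches.

rotate(0, 90), rotate(0, 90), rotate(0, 90)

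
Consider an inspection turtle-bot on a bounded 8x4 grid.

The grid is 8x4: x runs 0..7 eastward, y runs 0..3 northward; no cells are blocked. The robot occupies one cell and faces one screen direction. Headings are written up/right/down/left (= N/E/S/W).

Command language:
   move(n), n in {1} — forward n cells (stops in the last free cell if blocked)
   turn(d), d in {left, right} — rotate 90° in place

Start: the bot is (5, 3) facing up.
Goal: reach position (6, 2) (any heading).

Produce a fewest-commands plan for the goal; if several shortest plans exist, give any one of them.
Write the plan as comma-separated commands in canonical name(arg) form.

initial: (5, 3) facing up
1. turn(right) → (5, 3) facing right
2. move(1) → (6, 3) facing right
3. turn(right) → (6, 3) facing down
4. move(1) → (6, 2) facing down
no 3-step plan works, so 4 is optimal.

turn(right), move(1), turn(right), move(1)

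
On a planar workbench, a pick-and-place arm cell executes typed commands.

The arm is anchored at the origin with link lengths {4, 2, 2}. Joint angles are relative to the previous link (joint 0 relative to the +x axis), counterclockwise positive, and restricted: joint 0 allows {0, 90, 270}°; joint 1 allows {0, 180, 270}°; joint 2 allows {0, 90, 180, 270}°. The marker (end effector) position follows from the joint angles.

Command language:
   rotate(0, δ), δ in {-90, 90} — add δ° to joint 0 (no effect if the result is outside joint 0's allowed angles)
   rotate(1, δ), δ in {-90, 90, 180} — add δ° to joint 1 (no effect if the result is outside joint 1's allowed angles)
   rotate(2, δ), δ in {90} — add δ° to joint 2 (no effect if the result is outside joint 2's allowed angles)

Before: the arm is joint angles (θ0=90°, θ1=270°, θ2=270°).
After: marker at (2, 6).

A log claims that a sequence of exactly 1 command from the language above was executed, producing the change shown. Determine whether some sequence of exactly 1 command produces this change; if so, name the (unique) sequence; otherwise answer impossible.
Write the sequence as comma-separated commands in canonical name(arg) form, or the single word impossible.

rotate(1, 90)

start: joint angles (θ0=90°, θ1=270°, θ2=270°)
step 1 (rotate(1, 90)): joint angles (θ0=90°, θ1=0°, θ2=270°)
no other 1-command option fits: unique.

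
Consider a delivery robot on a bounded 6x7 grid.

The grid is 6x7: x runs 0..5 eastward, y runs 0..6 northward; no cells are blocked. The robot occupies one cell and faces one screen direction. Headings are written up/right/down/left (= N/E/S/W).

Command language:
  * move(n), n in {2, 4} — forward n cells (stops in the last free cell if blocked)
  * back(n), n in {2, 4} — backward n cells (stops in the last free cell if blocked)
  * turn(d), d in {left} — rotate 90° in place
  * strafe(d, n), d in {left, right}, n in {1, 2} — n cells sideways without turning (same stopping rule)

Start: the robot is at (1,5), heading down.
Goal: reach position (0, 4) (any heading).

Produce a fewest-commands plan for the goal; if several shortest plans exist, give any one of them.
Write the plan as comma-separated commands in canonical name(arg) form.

back(4), strafe(right, 2), move(2)

from: at (1,5), heading down
step 1 (back(4)): at (1,6), heading down
step 2 (strafe(right, 2)): at (0,6), heading down
step 3 (move(2)): at (0,4), heading down
minimal: 3 command(s), checked below 3.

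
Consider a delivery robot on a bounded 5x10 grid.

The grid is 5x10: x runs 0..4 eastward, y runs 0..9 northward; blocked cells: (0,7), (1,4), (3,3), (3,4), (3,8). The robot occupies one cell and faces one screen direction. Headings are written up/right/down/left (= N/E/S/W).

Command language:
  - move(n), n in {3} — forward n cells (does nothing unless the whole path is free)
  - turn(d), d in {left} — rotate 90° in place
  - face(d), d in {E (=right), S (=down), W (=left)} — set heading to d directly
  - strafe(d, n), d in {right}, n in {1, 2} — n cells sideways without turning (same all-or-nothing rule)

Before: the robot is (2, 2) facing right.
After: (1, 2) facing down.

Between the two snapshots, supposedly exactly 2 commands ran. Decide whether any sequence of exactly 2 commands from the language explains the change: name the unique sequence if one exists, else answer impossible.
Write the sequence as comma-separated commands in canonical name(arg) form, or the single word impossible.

key: cell and facing (now S) both changed — the 2 commands mix motion and turning
initial: (2, 2) facing right
[1] after face(S): (2, 2) facing down
[2] after strafe(right, 1): (1, 2) facing down
no rival 2-sequence matches.

face(S), strafe(right, 1)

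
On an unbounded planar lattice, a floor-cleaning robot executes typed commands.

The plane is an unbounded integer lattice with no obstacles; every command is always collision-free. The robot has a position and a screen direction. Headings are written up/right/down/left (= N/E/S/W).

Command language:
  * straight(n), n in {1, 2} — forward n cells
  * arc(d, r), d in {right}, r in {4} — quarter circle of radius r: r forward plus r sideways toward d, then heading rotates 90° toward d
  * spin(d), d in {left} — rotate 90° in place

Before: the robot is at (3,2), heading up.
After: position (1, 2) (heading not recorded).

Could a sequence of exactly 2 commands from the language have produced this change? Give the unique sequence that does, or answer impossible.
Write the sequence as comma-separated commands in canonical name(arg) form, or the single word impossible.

key: order matters: swapping spin(left) and straight(2) lands elsewhere
initial: at (3,2), heading up
t=1 spin(left) ⇒ at (3,2), heading left
t=2 straight(2) ⇒ at (1,2), heading left
no rival 2-sequence matches.

spin(left), straight(2)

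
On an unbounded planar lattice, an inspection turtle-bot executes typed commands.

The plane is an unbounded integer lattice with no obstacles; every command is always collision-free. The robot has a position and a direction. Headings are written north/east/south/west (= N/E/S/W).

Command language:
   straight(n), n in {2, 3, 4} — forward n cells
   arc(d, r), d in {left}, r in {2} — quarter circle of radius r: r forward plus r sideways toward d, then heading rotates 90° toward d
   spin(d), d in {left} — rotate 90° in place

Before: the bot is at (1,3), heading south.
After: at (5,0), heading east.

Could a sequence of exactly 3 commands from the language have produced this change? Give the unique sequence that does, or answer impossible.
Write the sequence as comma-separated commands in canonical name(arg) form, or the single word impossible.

key: running straight(4) before straight(3) would end elsewhere — order is forced
from: at (1,3), heading south
[1] after straight(3): at (1,0), heading south
[2] after spin(left): at (1,0), heading east
[3] after straight(4): at (5,0), heading east
no rival 3-sequence matches.

straight(3), spin(left), straight(4)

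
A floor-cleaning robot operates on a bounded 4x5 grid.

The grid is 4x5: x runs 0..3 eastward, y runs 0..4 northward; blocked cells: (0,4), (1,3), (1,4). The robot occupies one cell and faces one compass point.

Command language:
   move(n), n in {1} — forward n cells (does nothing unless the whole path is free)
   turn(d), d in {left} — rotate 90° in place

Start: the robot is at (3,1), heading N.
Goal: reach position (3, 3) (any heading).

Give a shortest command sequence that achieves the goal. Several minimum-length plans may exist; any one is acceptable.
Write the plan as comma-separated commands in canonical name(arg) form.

move(1), move(1)

initial: at (3,1), heading N
step 1 (move(1)): at (3,2), heading N
step 2 (move(1)): at (3,3), heading N
nothing shorter than 2 reaches the goal.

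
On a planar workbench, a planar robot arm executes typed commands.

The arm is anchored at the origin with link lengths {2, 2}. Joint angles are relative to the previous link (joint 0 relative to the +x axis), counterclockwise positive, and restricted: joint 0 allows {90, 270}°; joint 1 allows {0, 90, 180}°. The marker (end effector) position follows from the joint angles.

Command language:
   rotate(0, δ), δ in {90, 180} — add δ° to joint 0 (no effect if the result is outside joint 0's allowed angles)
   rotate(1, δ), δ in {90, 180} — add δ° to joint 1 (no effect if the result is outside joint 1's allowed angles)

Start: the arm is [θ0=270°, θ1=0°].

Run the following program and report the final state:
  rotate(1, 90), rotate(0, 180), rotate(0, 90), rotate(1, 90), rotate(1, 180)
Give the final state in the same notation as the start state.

[θ0=90°, θ1=0°]

initial: [θ0=270°, θ1=0°]
1. rotate(1, 90) → [θ0=270°, θ1=90°]
2. rotate(0, 180) → [θ0=90°, θ1=90°]
3. rotate(0, 90) → [θ0=90°, θ1=90°]
4. rotate(1, 90) → [θ0=90°, θ1=180°]
5. rotate(1, 180) → [θ0=90°, θ1=0°]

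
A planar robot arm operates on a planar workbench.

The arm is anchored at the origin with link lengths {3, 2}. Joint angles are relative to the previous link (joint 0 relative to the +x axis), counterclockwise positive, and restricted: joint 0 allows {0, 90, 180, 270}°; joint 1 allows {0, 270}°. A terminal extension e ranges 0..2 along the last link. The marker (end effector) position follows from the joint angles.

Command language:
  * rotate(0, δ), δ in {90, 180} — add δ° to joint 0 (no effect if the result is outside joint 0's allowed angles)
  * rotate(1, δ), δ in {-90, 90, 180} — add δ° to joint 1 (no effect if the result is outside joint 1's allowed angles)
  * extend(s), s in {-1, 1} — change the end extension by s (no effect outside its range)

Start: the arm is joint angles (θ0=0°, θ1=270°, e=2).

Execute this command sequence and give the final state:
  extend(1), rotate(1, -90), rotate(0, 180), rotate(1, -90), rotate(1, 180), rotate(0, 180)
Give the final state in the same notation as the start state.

joint angles (θ0=0°, θ1=270°, e=2)

begin: joint angles (θ0=0°, θ1=270°, e=2)
step 1 (extend(1)): joint angles (θ0=0°, θ1=270°, e=2)
step 2 (rotate(1, -90)): joint angles (θ0=0°, θ1=270°, e=2)
step 3 (rotate(0, 180)): joint angles (θ0=180°, θ1=270°, e=2)
step 4 (rotate(1, -90)): joint angles (θ0=180°, θ1=270°, e=2)
step 5 (rotate(1, 180)): joint angles (θ0=180°, θ1=270°, e=2)
step 6 (rotate(0, 180)): joint angles (θ0=0°, θ1=270°, e=2)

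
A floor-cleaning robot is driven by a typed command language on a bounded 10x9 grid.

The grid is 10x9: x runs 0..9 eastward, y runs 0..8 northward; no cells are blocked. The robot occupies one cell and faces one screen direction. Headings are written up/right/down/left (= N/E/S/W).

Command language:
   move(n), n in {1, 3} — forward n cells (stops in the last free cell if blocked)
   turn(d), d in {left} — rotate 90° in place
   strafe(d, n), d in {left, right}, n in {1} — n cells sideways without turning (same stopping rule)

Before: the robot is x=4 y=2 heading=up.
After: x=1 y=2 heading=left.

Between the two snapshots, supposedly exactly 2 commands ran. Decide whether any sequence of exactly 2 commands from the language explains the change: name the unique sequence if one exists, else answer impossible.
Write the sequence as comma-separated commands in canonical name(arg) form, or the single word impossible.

key: position moved to (1,2) AND the heading swung to W — translation plus rotation needed
from: x=4 y=2 heading=up
[1] after turn(left): x=4 y=2 heading=left
[2] after move(3): x=1 y=2 heading=left
no other 2-command option fits: unique.

turn(left), move(3)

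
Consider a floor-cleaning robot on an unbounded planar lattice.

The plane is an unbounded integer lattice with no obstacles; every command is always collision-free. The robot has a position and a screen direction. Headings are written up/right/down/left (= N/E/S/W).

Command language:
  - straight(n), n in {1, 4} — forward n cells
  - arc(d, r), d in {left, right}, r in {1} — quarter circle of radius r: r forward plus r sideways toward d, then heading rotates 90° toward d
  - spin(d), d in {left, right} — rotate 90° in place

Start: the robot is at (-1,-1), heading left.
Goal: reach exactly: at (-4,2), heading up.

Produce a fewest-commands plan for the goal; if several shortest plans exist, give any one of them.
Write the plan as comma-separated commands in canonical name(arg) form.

initial: at (-1,-1), heading left
t=1 arc(right, 1) ⇒ at (-2,0), heading up
t=2 arc(left, 1) ⇒ at (-3,1), heading left
t=3 arc(right, 1) ⇒ at (-4,2), heading up
shorter routes all fall short; 3 is best.

arc(right, 1), arc(left, 1), arc(right, 1)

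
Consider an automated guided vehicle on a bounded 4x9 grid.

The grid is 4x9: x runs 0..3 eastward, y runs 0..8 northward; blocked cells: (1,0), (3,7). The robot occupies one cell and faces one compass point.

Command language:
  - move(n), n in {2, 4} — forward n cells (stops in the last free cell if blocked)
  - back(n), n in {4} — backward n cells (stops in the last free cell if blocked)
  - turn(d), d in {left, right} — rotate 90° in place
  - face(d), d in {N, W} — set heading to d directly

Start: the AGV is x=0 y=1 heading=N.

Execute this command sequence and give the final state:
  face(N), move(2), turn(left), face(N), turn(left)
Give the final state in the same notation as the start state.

x=0 y=3 heading=W

t0: x=0 y=1 heading=N
t=1 face(N) ⇒ x=0 y=1 heading=N
t=2 move(2) ⇒ x=0 y=3 heading=N
t=3 turn(left) ⇒ x=0 y=3 heading=W
t=4 face(N) ⇒ x=0 y=3 heading=N
t=5 turn(left) ⇒ x=0 y=3 heading=W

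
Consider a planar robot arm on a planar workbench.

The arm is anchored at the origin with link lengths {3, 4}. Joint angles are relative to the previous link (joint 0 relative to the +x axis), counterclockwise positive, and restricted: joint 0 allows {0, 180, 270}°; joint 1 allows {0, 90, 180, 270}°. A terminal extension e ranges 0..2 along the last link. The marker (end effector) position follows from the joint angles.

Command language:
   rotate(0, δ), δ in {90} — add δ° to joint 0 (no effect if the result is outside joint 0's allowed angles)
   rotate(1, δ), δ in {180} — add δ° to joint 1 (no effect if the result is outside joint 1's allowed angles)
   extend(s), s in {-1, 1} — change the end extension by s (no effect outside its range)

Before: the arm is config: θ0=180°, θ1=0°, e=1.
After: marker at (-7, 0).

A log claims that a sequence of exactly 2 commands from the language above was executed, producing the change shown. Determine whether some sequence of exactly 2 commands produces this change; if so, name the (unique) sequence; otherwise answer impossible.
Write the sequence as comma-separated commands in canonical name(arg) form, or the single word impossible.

extend(-1), extend(-1)

start: config: θ0=180°, θ1=0°, e=1
[1] after extend(-1): config: θ0=180°, θ1=0°, e=0
[2] after extend(-1): config: θ0=180°, θ1=0°, e=0
no rival 2-sequence matches.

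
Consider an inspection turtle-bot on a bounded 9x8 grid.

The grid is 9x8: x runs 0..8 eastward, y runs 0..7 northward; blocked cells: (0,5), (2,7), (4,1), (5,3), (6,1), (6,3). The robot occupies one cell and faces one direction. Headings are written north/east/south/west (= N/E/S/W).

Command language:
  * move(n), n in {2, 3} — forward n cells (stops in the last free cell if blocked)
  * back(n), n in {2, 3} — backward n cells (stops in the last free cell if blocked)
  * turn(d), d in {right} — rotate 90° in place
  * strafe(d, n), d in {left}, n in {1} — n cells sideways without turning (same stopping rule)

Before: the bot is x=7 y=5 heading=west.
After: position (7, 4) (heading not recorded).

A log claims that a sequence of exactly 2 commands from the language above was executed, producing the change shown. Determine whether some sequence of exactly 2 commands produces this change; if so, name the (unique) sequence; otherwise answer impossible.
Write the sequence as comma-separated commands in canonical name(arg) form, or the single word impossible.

key: order matters: swapping strafe(left, 1) and turn(right) lands elsewhere
start: x=7 y=5 heading=west
[1] after strafe(left, 1): x=7 y=4 heading=west
[2] after turn(right): x=7 y=4 heading=north
all 36 alternatives checked — unique.

strafe(left, 1), turn(right)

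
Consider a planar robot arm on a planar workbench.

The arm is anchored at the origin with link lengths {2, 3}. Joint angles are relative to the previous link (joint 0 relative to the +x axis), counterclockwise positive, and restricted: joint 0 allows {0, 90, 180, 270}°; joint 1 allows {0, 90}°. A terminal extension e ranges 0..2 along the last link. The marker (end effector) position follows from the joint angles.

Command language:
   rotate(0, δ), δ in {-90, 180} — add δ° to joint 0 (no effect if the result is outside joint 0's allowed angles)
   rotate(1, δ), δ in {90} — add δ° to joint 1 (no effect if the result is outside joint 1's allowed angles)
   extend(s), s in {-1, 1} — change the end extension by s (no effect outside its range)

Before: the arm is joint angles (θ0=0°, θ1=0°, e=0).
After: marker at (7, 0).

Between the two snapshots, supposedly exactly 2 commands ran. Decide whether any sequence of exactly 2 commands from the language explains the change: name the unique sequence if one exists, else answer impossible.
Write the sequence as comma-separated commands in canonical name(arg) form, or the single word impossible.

extend(1), extend(1)

t0: joint angles (θ0=0°, θ1=0°, e=0)
t=1 extend(1) ⇒ joint angles (θ0=0°, θ1=0°, e=1)
t=2 extend(1) ⇒ joint angles (θ0=0°, θ1=0°, e=2)
no other 2-command option fits: unique.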